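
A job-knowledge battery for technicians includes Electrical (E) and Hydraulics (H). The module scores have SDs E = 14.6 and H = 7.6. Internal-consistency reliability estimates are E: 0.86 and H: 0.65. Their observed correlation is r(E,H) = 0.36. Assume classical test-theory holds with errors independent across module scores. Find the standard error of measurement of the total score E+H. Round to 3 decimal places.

Var(total) = 270.92 + 79.8912 = 350.811.
True-score variance = 220.862 + 79.8912 = 300.753, so reliability = 0.8573.
Error variance = 350.811 − 300.753 = 50.0584; SEM = √50.0584 = 7.075.

7.075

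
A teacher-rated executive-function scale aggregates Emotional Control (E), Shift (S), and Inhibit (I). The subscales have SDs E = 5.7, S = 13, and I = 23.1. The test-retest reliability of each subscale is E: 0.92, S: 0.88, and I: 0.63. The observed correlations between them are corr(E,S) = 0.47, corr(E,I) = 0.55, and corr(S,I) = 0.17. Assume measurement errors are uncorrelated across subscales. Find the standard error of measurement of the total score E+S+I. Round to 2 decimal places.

Var(total) = 735.1 + 316.593 = 1051.69.
True-score variance = 514.785 + 316.593 = 831.378, so reliability = 0.7905.
Error variance = 1051.69 − 831.378 = 220.315; SEM = √220.315 = 14.84.

14.84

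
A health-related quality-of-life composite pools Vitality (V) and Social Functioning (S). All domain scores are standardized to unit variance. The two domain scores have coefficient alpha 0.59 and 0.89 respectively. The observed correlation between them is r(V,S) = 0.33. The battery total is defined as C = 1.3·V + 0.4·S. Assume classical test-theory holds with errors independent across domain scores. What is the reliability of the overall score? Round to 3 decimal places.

Var(C) = 1.3² + 0.4² + 2·[0.52·0.33] = 1.85 + 0.3432 = 2.1932.
With uncorrelated errors the cross-covariances are all true-score covariance, so they carry over unchanged; only the diagonal terms shrink to ρᵢσᵢ².
True-score variance = [1.3²·0.59 + 0.4²·0.89] + 0.3432 = 1.1395 + 0.3432 = 1.4827.
Reliability = 1.4827 / 2.1932 = 0.676.

0.676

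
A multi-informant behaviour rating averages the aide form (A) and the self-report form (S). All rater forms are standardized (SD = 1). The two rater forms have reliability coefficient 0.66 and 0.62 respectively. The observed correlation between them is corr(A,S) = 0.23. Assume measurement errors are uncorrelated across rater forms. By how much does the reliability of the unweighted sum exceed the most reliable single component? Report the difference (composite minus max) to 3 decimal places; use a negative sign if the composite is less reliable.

Var(sum) = 2 + 0.46 = 2.46; true-score variance = 1.28 + 0.46 = 1.74; composite reliability = 0.7073.
Max component reliability = 0.6600.
Difference = 0.7073 − 0.6600 = 0.047.

0.047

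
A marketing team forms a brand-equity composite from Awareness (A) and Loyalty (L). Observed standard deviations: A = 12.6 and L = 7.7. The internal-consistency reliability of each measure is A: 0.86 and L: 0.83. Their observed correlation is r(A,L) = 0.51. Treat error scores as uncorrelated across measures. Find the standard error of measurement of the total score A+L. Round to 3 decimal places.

5.684

Var(total) = 218.05 + 98.9604 = 317.01.
True-score variance = 185.744 + 98.9604 = 284.705, so reliability = 0.8981.
Error variance = 317.01 − 284.705 = 32.3057; SEM = √32.3057 = 5.684.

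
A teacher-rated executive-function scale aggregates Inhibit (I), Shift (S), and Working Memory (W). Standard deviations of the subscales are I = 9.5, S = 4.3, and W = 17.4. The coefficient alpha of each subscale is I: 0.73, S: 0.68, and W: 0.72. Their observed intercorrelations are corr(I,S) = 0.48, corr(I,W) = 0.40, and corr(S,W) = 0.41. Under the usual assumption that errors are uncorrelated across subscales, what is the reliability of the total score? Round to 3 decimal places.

0.821

Var(I+S+W) = 9.5² + 4.3² + 17.4² + 2·[9.5·4.3·0.48 + 9.5·17.4·0.40 + 4.3·17.4·0.41] = 411.5 + 232.808 = 644.308.
With uncorrelated errors the cross-covariances are all true-score covariance, so they carry over unchanged; only the diagonal terms shrink to ρᵢσᵢ².
True-score variance = [9.5²·0.73 + 4.3²·0.68 + 17.4²·0.72] + 232.808 = 296.443 + 232.808 = 529.251.
Reliability = 529.251 / 644.308 = 0.821.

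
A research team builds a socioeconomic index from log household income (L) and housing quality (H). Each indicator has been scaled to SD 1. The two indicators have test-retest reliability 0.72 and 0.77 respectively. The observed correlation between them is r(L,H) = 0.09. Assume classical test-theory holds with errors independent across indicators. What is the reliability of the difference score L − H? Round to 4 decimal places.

Var(L−H) = 1 + 1 − 2·0.09 = 2 − 0.18 = 1.82.
With uncorrelated errors the cross-covariances are all true-score covariance, so they carry over unchanged; only the diagonal terms shrink to ρᵢσᵢ².
True-score variance = [0.72 + 0.77] − 0.18 = 1.49 − 0.18 = 1.31.
Reliability = 1.31 / 1.82 = 0.7198.

0.7198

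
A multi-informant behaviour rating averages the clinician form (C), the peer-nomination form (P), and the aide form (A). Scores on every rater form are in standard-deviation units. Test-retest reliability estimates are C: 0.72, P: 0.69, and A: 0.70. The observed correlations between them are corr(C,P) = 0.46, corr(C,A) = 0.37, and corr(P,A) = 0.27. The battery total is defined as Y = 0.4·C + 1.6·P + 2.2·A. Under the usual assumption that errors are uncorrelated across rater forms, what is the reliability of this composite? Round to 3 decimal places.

0.786

Var(Y) = 0.4² + 1.6² + 2.2² + 2·[0.64·0.46 + 0.88·0.37 + 3.52·0.27] = 7.56 + 3.1408 = 10.7008.
With uncorrelated errors the cross-covariances are all true-score covariance, so they carry over unchanged; only the diagonal terms shrink to ρᵢσᵢ².
True-score variance = [0.4²·0.72 + 1.6²·0.69 + 2.2²·0.70] + 3.1408 = 5.2696 + 3.1408 = 8.4104.
Reliability = 8.4104 / 10.7008 = 0.786.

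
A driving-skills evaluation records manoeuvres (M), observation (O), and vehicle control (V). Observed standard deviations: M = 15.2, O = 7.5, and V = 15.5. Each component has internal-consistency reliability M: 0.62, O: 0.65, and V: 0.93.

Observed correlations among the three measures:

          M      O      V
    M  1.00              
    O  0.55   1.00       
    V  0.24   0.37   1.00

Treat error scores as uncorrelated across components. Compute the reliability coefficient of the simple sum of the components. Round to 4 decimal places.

Var(M+O+V) = 15.2² + 7.5² + 15.5² + 2·[15.2·7.5·0.55 + 15.2·15.5·0.24 + 7.5·15.5·0.37] = 527.54 + 324.513 = 852.053.
Because errors are independent across components, Cov(Tᵢ,Tⱼ) = Cov(Xᵢ,Xⱼ); the off-diagonal part of the true-score variance is the same as above.
True-score variance = [15.2²·0.62 + 7.5²·0.65 + 15.5²·0.93] + 324.513 = 403.24 + 324.513 = 727.753.
Reliability = 727.753 / 852.053 = 0.8541.

0.8541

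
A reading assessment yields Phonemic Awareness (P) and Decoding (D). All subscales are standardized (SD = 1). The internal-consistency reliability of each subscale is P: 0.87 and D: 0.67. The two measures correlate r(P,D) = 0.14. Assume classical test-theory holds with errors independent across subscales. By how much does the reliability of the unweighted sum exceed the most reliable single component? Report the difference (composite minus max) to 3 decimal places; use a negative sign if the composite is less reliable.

Var(sum) = 2 + 0.28 = 2.28; true-score variance = 1.54 + 0.28 = 1.82; composite reliability = 0.7982.
Max component reliability = 0.8700.
Difference = 0.7982 − 0.8700 = -0.072.

-0.072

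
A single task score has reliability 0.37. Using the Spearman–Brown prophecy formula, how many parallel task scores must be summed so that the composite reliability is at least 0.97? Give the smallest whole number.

56

k ≥ ρ*(1−ρ₁)/(ρ₁(1−ρ*)) = 0.97·0.63 / (0.37·0.03) = 55.054.
Smallest integer k = 56.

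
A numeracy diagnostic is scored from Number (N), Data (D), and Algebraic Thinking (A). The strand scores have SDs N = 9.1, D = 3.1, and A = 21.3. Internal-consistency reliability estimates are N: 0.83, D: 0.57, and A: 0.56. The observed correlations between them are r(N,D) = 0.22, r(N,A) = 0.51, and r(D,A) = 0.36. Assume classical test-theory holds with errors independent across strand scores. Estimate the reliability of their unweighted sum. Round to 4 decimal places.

Var(N+D+A) = 9.1² + 3.1² + 21.3² + 2·[9.1·3.1·0.22 + 9.1·21.3·0.51 + 3.1·21.3·0.36] = 546.11 + 257.661 = 803.771.
Under uncorrelated errors the observed covariances equal the true-score covariances, so only the own-variance terms attenuate.
True-score variance = [9.1²·0.83 + 3.1²·0.57 + 21.3²·0.56] + 257.661 = 328.276 + 257.661 = 585.937.
Reliability = 585.937 / 803.771 = 0.7290.

0.7290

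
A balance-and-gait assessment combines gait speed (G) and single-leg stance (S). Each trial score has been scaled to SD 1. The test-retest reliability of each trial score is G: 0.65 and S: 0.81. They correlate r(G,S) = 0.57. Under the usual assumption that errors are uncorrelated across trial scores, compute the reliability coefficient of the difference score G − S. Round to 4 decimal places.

0.3721

Var(G−S) = 1 + 1 − 2·0.57 = 2 − 1.14 = 0.86.
With uncorrelated errors the cross-covariances are all true-score covariance, so they carry over unchanged; only the diagonal terms shrink to ρᵢσᵢ².
True-score variance = [0.65 + 0.81] − 1.14 = 1.46 − 1.14 = 0.32.
Reliability = 0.32 / 0.86 = 0.3721.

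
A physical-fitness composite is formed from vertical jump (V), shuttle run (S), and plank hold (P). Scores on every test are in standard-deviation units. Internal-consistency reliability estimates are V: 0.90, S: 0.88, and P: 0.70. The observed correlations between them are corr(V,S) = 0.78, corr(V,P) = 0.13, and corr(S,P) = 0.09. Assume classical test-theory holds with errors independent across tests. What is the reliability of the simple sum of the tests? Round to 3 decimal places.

0.896

Var(V+S+P) = 3 + 2·[0.78 + 0.13 + 0.09] = 3 + 2 = 5.
Under uncorrelated errors the observed covariances equal the true-score covariances, so only the own-variance terms attenuate.
True-score variance = [0.90 + 0.88 + 0.70] + 2 = 2.48 + 2 = 4.48.
Reliability = 4.48 / 5 = 0.896.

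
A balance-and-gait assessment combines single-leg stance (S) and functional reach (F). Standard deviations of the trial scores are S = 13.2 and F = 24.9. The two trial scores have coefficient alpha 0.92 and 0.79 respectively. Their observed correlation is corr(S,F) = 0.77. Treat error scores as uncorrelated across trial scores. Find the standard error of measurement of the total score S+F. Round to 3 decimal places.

12.006

Var(total) = 794.25 + 506.167 = 1300.42.
True-score variance = 650.109 + 506.167 = 1156.28, so reliability = 0.8892.
Error variance = 1300.42 − 1156.28 = 144.141; SEM = √144.141 = 12.006.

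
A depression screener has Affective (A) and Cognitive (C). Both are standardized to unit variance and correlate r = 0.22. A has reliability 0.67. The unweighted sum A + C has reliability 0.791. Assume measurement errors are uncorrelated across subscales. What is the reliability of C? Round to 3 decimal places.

Var(A+C) = 2 + 2·0.22 = 2.440.
True-score variance = ρ_A + ρ_C + 2·0.22, so 0.791 = (0.67 + ρ_C + 0.44) / 2.440.
ρ_C = 0.791·2.440 − 0.67 − 0.44 = 0.820.

0.820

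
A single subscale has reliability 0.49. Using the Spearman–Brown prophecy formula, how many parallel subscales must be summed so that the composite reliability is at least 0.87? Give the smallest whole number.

7

k ≥ ρ*(1−ρ₁)/(ρ₁(1−ρ*)) = 0.87·0.51 / (0.49·0.13) = 6.965.
Smallest integer k = 7.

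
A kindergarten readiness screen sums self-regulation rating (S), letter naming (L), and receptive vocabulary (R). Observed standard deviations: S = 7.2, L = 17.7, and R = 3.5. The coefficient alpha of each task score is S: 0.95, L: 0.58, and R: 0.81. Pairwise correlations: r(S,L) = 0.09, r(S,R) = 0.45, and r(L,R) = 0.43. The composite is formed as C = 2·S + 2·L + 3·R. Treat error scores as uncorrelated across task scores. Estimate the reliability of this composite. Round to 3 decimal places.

0.737

Var(C) = 2²·7.2² + 2²·17.7² + 3²·3.5² + 2·[4·7.2·17.7·0.09 + 6·7.2·3.5·0.45 + 6·17.7·3.5·0.43] = 1570.77 + 547.499 = 2118.27.
Because errors are independent across components, Cov(Tᵢ,Tⱼ) = Cov(Xᵢ,Xⱼ); the off-diagonal part of the true-score variance is the same as above.
True-score variance = [2²·7.2²·0.95 + 2²·17.7²·0.58 + 3²·3.5²·0.81] + 547.499 = 1013.13 + 547.499 = 1560.63.
Reliability = 1560.63 / 2118.27 = 0.737.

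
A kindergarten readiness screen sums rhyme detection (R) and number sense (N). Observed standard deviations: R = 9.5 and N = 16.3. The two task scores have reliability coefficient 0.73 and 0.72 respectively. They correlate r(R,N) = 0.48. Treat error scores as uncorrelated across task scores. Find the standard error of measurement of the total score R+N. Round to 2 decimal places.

Var(total) = 355.94 + 148.656 = 504.596.
True-score variance = 257.179 + 148.656 = 405.835, so reliability = 0.8043.
Error variance = 504.596 − 405.835 = 98.7607; SEM = √98.7607 = 9.94.

9.94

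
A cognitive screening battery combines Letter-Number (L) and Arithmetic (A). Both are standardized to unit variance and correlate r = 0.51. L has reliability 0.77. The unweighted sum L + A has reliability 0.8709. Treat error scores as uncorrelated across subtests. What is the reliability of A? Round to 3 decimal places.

Var(L+A) = 2 + 2·0.51 = 3.020.
True-score variance = ρ_L + ρ_A + 2·0.51, so 0.8709 = (0.77 + ρ_A + 1.02) / 3.020.
ρ_A = 0.8709·3.020 − 0.77 − 1.02 = 0.840.

0.840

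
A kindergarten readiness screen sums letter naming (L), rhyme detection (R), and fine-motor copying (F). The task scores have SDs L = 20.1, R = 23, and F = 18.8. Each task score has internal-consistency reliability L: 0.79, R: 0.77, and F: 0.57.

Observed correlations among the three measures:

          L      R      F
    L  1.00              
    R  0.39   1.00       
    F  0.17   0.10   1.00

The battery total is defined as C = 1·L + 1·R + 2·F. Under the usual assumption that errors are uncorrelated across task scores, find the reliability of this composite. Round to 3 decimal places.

0.740

Var(C) = 20.1² + 23² + 2²·18.8² + 2·[20.1·23·0.39 + 2·20.1·18.8·0.17 + 2·23·18.8·0.10] = 2346.77 + 790.512 = 3137.28.
Under uncorrelated errors the observed covariances equal the true-score covariances, so only the own-variance terms attenuate.
True-score variance = [20.1²·0.79 + 23²·0.77 + 2²·18.8²·0.57] + 790.512 = 1532.34 + 790.512 = 2322.85.
Reliability = 2322.85 / 3137.28 = 0.740.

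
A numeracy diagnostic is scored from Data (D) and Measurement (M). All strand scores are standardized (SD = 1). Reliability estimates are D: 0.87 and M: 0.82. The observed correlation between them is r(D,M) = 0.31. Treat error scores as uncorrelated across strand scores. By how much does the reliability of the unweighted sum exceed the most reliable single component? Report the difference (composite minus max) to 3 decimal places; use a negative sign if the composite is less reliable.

Var(sum) = 2 + 0.62 = 2.62; true-score variance = 1.69 + 0.62 = 2.31; composite reliability = 0.8817.
Max component reliability = 0.8700.
Difference = 0.8817 − 0.8700 = 0.012.

0.012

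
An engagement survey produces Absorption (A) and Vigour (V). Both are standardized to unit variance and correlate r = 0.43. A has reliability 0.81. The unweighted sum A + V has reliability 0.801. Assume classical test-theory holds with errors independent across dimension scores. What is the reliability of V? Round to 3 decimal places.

0.621

Var(A+V) = 2 + 2·0.43 = 2.860.
True-score variance = ρ_A + ρ_V + 2·0.43, so 0.801 = (0.81 + ρ_V + 0.86) / 2.860.
ρ_V = 0.801·2.860 − 0.81 − 0.86 = 0.621.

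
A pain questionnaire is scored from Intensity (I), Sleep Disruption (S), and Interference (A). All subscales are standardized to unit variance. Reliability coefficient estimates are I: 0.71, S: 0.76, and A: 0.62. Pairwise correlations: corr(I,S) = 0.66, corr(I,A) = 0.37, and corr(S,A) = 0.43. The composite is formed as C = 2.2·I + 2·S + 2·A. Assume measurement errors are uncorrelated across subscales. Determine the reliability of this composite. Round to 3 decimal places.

0.847

Var(C) = 2.2² + 2² + 2² + 2·[4.4·0.66 + 4.4·0.37 + 4·0.43] = 12.84 + 12.504 = 25.344.
Because errors are independent across components, Cov(Tᵢ,Tⱼ) = Cov(Xᵢ,Xⱼ); the off-diagonal part of the true-score variance is the same as above.
True-score variance = [2.2²·0.71 + 2²·0.76 + 2²·0.62] + 12.504 = 8.9564 + 12.504 = 21.4604.
Reliability = 21.4604 / 25.344 = 0.847.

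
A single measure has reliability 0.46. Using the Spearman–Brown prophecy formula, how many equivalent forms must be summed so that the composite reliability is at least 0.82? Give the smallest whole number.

k ≥ ρ*(1−ρ₁)/(ρ₁(1−ρ*)) = 0.82·0.54 / (0.46·0.18) = 5.348.
Smallest integer k = 6.

6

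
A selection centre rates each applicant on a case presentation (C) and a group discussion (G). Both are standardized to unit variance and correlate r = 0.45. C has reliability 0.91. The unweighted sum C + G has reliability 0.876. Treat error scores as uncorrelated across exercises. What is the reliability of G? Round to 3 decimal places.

0.730

Var(C+G) = 2 + 2·0.45 = 2.900.
True-score variance = ρ_C + ρ_G + 2·0.45, so 0.876 = (0.91 + ρ_G + 0.90) / 2.900.
ρ_G = 0.876·2.900 − 0.91 − 0.90 = 0.730.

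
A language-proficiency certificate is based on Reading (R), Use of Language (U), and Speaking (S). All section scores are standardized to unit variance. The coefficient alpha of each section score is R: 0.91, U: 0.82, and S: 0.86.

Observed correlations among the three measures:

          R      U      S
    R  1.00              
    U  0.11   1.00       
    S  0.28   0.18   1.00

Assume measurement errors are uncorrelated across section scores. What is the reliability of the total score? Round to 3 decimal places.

Var(R+U+S) = 3 + 2·[0.11 + 0.28 + 0.18] = 3 + 1.14 = 4.14.
Because errors are independent across components, Cov(Tᵢ,Tⱼ) = Cov(Xᵢ,Xⱼ); the off-diagonal part of the true-score variance is the same as above.
True-score variance = [0.91 + 0.82 + 0.86] + 1.14 = 2.59 + 1.14 = 3.73.
Reliability = 3.73 / 4.14 = 0.901.

0.901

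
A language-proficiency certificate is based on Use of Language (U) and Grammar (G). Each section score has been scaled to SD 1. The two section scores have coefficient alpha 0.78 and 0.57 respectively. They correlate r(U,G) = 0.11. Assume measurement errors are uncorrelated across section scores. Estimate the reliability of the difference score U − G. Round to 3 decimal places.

Var(U−G) = 1 + 1 − 2·0.11 = 2 − 0.22 = 1.78.
Under uncorrelated errors the observed covariances equal the true-score covariances, so only the own-variance terms attenuate.
True-score variance = [0.78 + 0.57] − 0.22 = 1.35 − 0.22 = 1.13.
Reliability = 1.13 / 1.78 = 0.635.

0.635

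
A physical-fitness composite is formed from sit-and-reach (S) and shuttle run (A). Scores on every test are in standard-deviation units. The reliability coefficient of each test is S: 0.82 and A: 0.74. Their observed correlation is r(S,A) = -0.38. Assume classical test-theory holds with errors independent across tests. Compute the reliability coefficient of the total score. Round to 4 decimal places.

0.6452

Var(S+A) = 2 + 2·[(-0.38)] = 2 − 0.76 = 1.24.
Because errors are independent across components, Cov(Tᵢ,Tⱼ) = Cov(Xᵢ,Xⱼ); the off-diagonal part of the true-score variance is the same as above.
True-score variance = [0.82 + 0.74] − 0.76 = 1.56 − 0.76 = 0.8.
Reliability = 0.8 / 1.24 = 0.6452.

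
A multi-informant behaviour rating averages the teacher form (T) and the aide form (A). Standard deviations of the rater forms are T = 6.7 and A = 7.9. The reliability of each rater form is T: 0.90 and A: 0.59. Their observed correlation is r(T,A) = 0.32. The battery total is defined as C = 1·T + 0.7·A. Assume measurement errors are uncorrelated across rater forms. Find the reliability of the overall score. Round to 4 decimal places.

Var(C) = 6.7² + 0.7²·7.9² + 2·[0.7·6.7·7.9·0.32] = 75.4709 + 23.7126 = 99.1835.
Because errors are independent across components, Cov(Tᵢ,Tⱼ) = Cov(Xᵢ,Xⱼ); the off-diagonal part of the true-score variance is the same as above.
True-score variance = [6.7²·0.90 + 0.7²·7.9²·0.59] + 23.7126 = 58.4437 + 23.7126 = 82.1564.
Reliability = 82.1564 / 99.1835 = 0.8283.

0.8283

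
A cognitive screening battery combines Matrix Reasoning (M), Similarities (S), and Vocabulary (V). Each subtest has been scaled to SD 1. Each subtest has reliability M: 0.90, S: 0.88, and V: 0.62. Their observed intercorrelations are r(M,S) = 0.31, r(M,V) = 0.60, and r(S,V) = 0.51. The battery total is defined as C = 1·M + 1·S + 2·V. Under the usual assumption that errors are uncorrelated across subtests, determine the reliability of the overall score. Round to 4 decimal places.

Var(C) = 1 + 1 + 2² + 2·[0.31 + 2·0.60 + 2·0.51] = 6 + 5.06 = 11.06.
With uncorrelated errors the cross-covariances are all true-score covariance, so they carry over unchanged; only the diagonal terms shrink to ρᵢσᵢ².
True-score variance = [0.90 + 0.88 + 2²·0.62] + 5.06 = 4.26 + 5.06 = 9.32.
Reliability = 9.32 / 11.06 = 0.8427.

0.8427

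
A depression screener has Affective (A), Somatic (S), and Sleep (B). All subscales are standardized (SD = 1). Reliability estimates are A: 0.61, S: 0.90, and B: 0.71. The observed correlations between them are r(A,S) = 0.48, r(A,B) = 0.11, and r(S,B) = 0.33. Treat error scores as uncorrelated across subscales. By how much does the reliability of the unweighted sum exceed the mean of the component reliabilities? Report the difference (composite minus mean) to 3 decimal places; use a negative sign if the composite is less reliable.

Var(sum) = 3 + 1.84 = 4.84; true-score variance = 2.22 + 1.84 = 4.06; composite reliability = 0.8388.
Mean component reliability = 0.7400.
Difference = 0.8388 − 0.7400 = 0.099.

0.099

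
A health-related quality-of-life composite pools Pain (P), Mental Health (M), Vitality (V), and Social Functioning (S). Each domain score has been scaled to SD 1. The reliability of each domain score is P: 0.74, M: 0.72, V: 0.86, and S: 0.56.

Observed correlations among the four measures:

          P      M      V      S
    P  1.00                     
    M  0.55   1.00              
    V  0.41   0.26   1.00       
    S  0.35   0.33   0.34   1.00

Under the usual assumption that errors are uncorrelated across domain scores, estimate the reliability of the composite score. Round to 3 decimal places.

0.868

Var(P+M+V+S) = 4 + 2·[0.55 + 0.41 + 0.35 + 0.26 + 0.33 + 0.34] = 4 + 4.48 = 8.48.
With uncorrelated errors the cross-covariances are all true-score covariance, so they carry over unchanged; only the diagonal terms shrink to ρᵢσᵢ².
True-score variance = [0.74 + 0.72 + 0.86 + 0.56] + 4.48 = 2.88 + 4.48 = 7.36.
Reliability = 7.36 / 8.48 = 0.868.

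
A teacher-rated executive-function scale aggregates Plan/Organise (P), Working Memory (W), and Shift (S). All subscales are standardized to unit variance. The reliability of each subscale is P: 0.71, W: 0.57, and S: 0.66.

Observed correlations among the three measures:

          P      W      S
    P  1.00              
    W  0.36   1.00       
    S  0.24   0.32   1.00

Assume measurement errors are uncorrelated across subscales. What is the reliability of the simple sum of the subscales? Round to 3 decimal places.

Var(P+W+S) = 3 + 2·[0.36 + 0.24 + 0.32] = 3 + 1.84 = 4.84.
Under uncorrelated errors the observed covariances equal the true-score covariances, so only the own-variance terms attenuate.
True-score variance = [0.71 + 0.57 + 0.66] + 1.84 = 1.94 + 1.84 = 3.78.
Reliability = 3.78 / 4.84 = 0.781.

0.781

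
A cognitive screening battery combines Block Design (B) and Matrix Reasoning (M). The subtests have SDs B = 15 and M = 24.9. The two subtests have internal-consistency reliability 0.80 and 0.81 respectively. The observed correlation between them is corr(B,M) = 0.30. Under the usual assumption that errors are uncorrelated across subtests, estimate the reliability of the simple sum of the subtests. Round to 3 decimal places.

0.848

Var(B+M) = 15² + 24.9² + 2·[15·24.9·0.30] = 845.01 + 224.1 = 1069.11.
Because errors are independent across components, Cov(Tᵢ,Tⱼ) = Cov(Xᵢ,Xⱼ); the off-diagonal part of the true-score variance is the same as above.
True-score variance = [15²·0.80 + 24.9²·0.81] + 224.1 = 682.208 + 224.1 = 906.308.
Reliability = 906.308 / 1069.11 = 0.848.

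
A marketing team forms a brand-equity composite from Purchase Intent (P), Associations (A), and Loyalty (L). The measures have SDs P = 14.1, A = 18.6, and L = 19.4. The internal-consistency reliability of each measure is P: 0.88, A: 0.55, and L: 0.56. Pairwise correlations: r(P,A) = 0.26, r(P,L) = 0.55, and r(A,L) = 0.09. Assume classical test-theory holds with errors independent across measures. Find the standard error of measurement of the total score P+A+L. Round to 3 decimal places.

18.578

Var(total) = 921.13 + 502.22 = 1423.35.
True-score variance = 575.992 + 502.22 = 1078.21, so reliability = 0.7575.
Error variance = 1423.35 − 1078.21 = 345.138; SEM = √345.138 = 18.578.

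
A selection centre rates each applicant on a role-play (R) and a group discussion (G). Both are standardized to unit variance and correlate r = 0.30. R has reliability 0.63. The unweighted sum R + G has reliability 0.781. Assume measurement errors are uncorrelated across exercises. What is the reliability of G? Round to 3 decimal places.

0.801

Var(R+G) = 2 + 2·0.30 = 2.600.
True-score variance = ρ_R + ρ_G + 2·0.30, so 0.781 = (0.63 + ρ_G + 0.60) / 2.600.
ρ_G = 0.781·2.600 − 0.63 − 0.60 = 0.801.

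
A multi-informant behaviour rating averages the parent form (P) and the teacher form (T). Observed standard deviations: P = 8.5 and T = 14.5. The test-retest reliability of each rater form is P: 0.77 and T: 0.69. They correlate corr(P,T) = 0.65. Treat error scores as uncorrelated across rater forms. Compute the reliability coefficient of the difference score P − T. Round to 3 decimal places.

Var(P−T) = 8.5² + 14.5² − 2·8.5·14.5·0.65 = 282.5 − 160.225 = 122.275.
With uncorrelated errors the cross-covariances are all true-score covariance, so they carry over unchanged; only the diagonal terms shrink to ρᵢσᵢ².
True-score variance = [8.5²·0.77 + 14.5²·0.69] − 160.225 = 200.705 − 160.225 = 40.48.
Reliability = 40.48 / 122.275 = 0.331.

0.331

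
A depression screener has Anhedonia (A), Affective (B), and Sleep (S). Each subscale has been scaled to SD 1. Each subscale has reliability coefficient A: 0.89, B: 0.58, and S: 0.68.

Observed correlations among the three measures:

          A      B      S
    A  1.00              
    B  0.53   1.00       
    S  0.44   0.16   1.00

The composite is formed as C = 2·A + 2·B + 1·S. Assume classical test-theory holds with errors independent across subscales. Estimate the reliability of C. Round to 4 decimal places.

Var(C) = 2² + 2² + 1 + 2·[4·0.53 + 2·0.44 + 2·0.16] = 9 + 6.64 = 15.64.
Under uncorrelated errors the observed covariances equal the true-score covariances, so only the own-variance terms attenuate.
True-score variance = [2²·0.89 + 2²·0.58 + 0.68] + 6.64 = 6.56 + 6.64 = 13.2.
Reliability = 13.2 / 15.64 = 0.8440.

0.8440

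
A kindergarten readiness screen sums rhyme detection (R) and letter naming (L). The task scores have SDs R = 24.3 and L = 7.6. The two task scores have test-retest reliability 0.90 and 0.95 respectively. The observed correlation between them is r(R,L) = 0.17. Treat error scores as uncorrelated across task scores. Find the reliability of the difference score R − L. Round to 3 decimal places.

0.894

Var(R−L) = 24.3² + 7.6² − 2·24.3·7.6·0.17 = 648.25 − 62.7912 = 585.459.
With uncorrelated errors the cross-covariances are all true-score covariance, so they carry over unchanged; only the diagonal terms shrink to ρᵢσᵢ².
True-score variance = [24.3²·0.90 + 7.6²·0.95] − 62.7912 = 586.313 − 62.7912 = 523.522.
Reliability = 523.522 / 585.459 = 0.894.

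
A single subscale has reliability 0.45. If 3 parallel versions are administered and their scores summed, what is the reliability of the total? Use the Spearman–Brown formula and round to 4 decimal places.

0.7105

ρ_k = kρ / (1 + (k−1)ρ) = 3·0.45 / (1 + 2·0.45) = 1.350 / 1.900 = 0.7105.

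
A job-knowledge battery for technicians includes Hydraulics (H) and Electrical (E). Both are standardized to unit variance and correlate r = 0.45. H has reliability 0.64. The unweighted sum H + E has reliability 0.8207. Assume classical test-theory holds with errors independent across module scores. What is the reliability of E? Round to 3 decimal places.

Var(H+E) = 2 + 2·0.45 = 2.900.
True-score variance = ρ_H + ρ_E + 2·0.45, so 0.8207 = (0.64 + ρ_E + 0.90) / 2.900.
ρ_E = 0.8207·2.900 − 0.64 − 0.90 = 0.840.

0.840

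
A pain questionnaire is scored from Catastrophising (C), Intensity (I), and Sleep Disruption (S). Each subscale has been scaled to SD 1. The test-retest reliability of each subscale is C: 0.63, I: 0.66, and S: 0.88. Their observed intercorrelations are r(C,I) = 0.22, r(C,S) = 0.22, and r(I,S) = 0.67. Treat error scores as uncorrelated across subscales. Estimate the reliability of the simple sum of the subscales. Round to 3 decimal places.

0.841

Var(C+I+S) = 3 + 2·[0.22 + 0.22 + 0.67] = 3 + 2.22 = 5.22.
Under uncorrelated errors the observed covariances equal the true-score covariances, so only the own-variance terms attenuate.
True-score variance = [0.63 + 0.66 + 0.88] + 2.22 = 2.17 + 2.22 = 4.39.
Reliability = 4.39 / 5.22 = 0.841.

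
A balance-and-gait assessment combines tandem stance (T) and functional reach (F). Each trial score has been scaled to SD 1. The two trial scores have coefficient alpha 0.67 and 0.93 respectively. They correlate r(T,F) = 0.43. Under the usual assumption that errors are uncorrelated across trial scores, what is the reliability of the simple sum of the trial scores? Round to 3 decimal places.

0.860

Var(T+F) = 2 + 2·[0.43] = 2 + 0.86 = 2.86.
With uncorrelated errors the cross-covariances are all true-score covariance, so they carry over unchanged; only the diagonal terms shrink to ρᵢσᵢ².
True-score variance = [0.67 + 0.93] + 0.86 = 1.6 + 0.86 = 2.46.
Reliability = 2.46 / 2.86 = 0.860.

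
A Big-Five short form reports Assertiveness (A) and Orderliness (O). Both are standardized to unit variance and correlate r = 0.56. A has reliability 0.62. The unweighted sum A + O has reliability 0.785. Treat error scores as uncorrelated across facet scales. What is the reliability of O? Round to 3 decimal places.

0.709

Var(A+O) = 2 + 2·0.56 = 3.120.
True-score variance = ρ_A + ρ_O + 2·0.56, so 0.785 = (0.62 + ρ_O + 1.12) / 3.120.
ρ_O = 0.785·3.120 − 0.62 − 1.12 = 0.709.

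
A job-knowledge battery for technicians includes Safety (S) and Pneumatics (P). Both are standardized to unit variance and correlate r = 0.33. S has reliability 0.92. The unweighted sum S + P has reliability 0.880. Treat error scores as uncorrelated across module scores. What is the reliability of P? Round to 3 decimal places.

0.761

Var(S+P) = 2 + 2·0.33 = 2.660.
True-score variance = ρ_S + ρ_P + 2·0.33, so 0.880 = (0.92 + ρ_P + 0.66) / 2.660.
ρ_P = 0.880·2.660 − 0.92 − 0.66 = 0.761.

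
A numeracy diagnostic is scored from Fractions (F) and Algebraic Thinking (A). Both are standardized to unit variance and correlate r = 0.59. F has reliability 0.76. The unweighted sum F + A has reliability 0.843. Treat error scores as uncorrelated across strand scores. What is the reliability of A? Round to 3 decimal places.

Var(F+A) = 2 + 2·0.59 = 3.180.
True-score variance = ρ_F + ρ_A + 2·0.59, so 0.843 = (0.76 + ρ_A + 1.18) / 3.180.
ρ_A = 0.843·3.180 − 0.76 − 1.18 = 0.741.

0.741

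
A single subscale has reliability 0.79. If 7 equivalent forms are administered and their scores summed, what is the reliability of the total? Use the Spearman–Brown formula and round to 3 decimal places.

ρ_k = kρ / (1 + (k−1)ρ) = 7·0.79 / (1 + 6·0.79) = 5.530 / 5.740 = 0.963.

0.963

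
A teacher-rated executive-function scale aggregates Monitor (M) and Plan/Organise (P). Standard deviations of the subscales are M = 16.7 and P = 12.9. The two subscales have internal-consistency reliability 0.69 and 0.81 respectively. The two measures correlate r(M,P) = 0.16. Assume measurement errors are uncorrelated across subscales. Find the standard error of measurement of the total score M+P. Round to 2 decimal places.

10.87

Var(total) = 445.3 + 68.9376 = 514.238.
True-score variance = 327.226 + 68.9376 = 396.164, so reliability = 0.7704.
Error variance = 514.238 − 396.164 = 118.074; SEM = √118.074 = 10.87.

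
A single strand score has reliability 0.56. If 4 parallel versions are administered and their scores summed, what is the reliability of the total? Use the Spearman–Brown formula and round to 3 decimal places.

ρ_k = kρ / (1 + (k−1)ρ) = 4·0.56 / (1 + 3·0.56) = 2.240 / 2.680 = 0.836.

0.836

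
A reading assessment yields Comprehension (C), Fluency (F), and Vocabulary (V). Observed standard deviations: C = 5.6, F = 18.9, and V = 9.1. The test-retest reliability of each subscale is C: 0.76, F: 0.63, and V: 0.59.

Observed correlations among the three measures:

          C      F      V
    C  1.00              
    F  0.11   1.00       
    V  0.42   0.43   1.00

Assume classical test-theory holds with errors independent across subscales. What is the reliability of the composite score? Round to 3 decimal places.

Var(C+F+V) = 5.6² + 18.9² + 9.1² + 2·[5.6·18.9·0.11 + 5.6·9.1·0.42 + 18.9·9.1·0.43] = 471.38 + 214.003 = 685.383.
Because errors are independent across components, Cov(Tᵢ,Tⱼ) = Cov(Xᵢ,Xⱼ); the off-diagonal part of the true-score variance is the same as above.
True-score variance = [5.6²·0.76 + 18.9²·0.63 + 9.1²·0.59] + 214.003 = 297.734 + 214.003 = 511.736.
Reliability = 511.736 / 685.383 = 0.747.

0.747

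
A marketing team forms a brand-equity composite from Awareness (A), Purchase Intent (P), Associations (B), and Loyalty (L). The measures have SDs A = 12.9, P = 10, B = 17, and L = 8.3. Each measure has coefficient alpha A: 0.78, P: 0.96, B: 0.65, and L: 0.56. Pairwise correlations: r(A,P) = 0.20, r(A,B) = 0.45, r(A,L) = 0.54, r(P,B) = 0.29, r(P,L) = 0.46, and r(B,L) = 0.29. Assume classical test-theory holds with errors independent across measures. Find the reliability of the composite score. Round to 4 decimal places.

0.8619

Var(A+P+B+L) = 12.9² + 10² + 17² + 8.3² + 2·[12.9·10·0.20 + 12.9·17·0.45 + 12.9·8.3·0.54 + 10·17·0.29 + 10·8.3·0.46 + 17·8.3·0.29] = 624.3 + 621.404 = 1245.7.
Under uncorrelated errors the observed covariances equal the true-score covariances, so only the own-variance terms attenuate.
True-score variance = [12.9²·0.78 + 10²·0.96 + 17²·0.65 + 8.3²·0.56] + 621.404 = 452.228 + 621.404 = 1073.63.
Reliability = 1073.63 / 1245.7 = 0.8619.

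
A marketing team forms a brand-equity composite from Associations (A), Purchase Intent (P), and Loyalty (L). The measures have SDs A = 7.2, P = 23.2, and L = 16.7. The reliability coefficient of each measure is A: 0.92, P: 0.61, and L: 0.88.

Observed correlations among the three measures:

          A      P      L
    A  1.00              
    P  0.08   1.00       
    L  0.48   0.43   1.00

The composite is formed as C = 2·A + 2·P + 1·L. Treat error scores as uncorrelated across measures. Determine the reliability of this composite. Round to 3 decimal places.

Var(C) = 2²·7.2² + 2²·23.2² + 16.7² + 2·[4·7.2·23.2·0.08 + 2·7.2·16.7·0.48 + 2·23.2·16.7·0.43] = 2639.21 + 1004.16 = 3643.37.
With uncorrelated errors the cross-covariances are all true-score covariance, so they carry over unchanged; only the diagonal terms shrink to ρᵢσᵢ².
True-score variance = [2²·7.2²·0.92 + 2²·23.2²·0.61 + 16.7²·0.88] + 1004.16 = 1749.5 + 1004.16 = 2753.66.
Reliability = 2753.66 / 3643.37 = 0.756.

0.756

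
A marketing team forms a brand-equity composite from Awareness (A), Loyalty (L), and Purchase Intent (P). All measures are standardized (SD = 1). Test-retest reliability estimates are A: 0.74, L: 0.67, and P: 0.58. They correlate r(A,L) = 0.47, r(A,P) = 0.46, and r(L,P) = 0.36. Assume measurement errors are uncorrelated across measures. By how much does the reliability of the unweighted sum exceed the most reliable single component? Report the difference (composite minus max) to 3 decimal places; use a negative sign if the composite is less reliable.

0.079

Var(sum) = 3 + 2.58 = 5.58; true-score variance = 1.99 + 2.58 = 4.57; composite reliability = 0.8190.
Max component reliability = 0.7400.
Difference = 0.8190 − 0.7400 = 0.079.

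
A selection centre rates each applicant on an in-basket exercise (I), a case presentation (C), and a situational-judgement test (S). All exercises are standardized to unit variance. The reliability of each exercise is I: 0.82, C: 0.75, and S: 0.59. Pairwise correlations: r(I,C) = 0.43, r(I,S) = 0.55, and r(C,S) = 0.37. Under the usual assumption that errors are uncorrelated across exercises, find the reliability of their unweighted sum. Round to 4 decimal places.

0.8526

Var(I+C+S) = 3 + 2·[0.43 + 0.55 + 0.37] = 3 + 2.7 = 5.7.
Under uncorrelated errors the observed covariances equal the true-score covariances, so only the own-variance terms attenuate.
True-score variance = [0.82 + 0.75 + 0.59] + 2.7 = 2.16 + 2.7 = 4.86.
Reliability = 4.86 / 5.7 = 0.8526.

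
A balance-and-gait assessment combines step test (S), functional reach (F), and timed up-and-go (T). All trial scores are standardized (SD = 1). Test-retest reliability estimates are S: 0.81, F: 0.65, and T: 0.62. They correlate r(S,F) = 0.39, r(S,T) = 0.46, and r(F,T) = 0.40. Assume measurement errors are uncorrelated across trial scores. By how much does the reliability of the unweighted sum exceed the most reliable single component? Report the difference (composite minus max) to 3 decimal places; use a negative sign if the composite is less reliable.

Var(sum) = 3 + 2.5 = 5.5; true-score variance = 2.08 + 2.5 = 4.58; composite reliability = 0.8327.
Max component reliability = 0.8100.
Difference = 0.8327 − 0.8100 = 0.023.

0.023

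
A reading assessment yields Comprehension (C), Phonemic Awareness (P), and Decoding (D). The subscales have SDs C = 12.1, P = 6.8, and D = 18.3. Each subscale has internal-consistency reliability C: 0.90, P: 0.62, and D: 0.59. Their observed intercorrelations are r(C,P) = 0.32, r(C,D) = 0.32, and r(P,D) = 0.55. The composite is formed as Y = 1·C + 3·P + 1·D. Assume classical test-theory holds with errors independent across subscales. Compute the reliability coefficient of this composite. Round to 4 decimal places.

0.8071

Var(Y) = 12.1² + 3²·6.8² + 18.3² + 2·[3·12.1·6.8·0.32 + 12.1·18.3·0.32 + 3·6.8·18.3·0.55] = 897.46 + 710.345 = 1607.8.
With uncorrelated errors the cross-covariances are all true-score covariance, so they carry over unchanged; only the diagonal terms shrink to ρᵢσᵢ².
True-score variance = [12.1²·0.90 + 3²·6.8²·0.62 + 18.3²·0.59] + 710.345 = 587.373 + 710.345 = 1297.72.
Reliability = 1297.72 / 1607.8 = 0.8071.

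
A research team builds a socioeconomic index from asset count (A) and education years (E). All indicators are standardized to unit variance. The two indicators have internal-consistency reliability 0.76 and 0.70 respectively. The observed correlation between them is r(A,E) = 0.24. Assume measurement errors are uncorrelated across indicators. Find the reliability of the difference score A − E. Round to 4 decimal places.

Var(A−E) = 1 + 1 − 2·0.24 = 2 − 0.48 = 1.52.
Because errors are independent across components, Cov(Tᵢ,Tⱼ) = Cov(Xᵢ,Xⱼ); the off-diagonal part of the true-score variance is the same as above.
True-score variance = [0.76 + 0.70] − 0.48 = 1.46 − 0.48 = 0.98.
Reliability = 0.98 / 1.52 = 0.6447.

0.6447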